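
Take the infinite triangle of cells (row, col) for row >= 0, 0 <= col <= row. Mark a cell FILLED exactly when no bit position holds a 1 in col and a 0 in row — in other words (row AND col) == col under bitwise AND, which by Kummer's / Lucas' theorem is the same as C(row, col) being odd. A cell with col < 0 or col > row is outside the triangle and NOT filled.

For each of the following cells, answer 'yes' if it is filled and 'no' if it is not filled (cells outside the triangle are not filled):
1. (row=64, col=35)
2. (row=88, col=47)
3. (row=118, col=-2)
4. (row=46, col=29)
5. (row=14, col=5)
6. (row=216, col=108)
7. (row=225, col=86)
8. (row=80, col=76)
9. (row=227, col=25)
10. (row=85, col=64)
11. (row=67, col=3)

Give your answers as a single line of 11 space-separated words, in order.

(64,35): row=0b1000000, col=0b100011, row AND col = 0b0 = 0; 0 != 35 -> empty
(88,47): row=0b1011000, col=0b101111, row AND col = 0b1000 = 8; 8 != 47 -> empty
(118,-2): col outside [0, 118] -> not filled
(46,29): row=0b101110, col=0b11101, row AND col = 0b1100 = 12; 12 != 29 -> empty
(14,5): row=0b1110, col=0b101, row AND col = 0b100 = 4; 4 != 5 -> empty
(216,108): row=0b11011000, col=0b1101100, row AND col = 0b1001000 = 72; 72 != 108 -> empty
(225,86): row=0b11100001, col=0b1010110, row AND col = 0b1000000 = 64; 64 != 86 -> empty
(80,76): row=0b1010000, col=0b1001100, row AND col = 0b1000000 = 64; 64 != 76 -> empty
(227,25): row=0b11100011, col=0b11001, row AND col = 0b1 = 1; 1 != 25 -> empty
(85,64): row=0b1010101, col=0b1000000, row AND col = 0b1000000 = 64; 64 == 64 -> filled
(67,3): row=0b1000011, col=0b11, row AND col = 0b11 = 3; 3 == 3 -> filled

Answer: no no no no no no no no no yes yes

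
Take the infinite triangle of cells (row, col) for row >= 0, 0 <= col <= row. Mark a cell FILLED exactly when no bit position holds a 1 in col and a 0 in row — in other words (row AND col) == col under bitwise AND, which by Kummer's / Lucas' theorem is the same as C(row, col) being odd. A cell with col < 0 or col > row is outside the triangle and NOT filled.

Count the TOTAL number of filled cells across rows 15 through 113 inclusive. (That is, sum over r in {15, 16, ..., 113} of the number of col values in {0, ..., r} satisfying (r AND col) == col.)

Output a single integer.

r15=1111 pc4: +16 =16
r16=10000 pc1: +2 =18
r17=10001 pc2: +4 =22
r18=10010 pc2: +4 =26
r19=10011 pc3: +8 =34
r20=10100 pc2: +4 =38
r21=10101 pc3: +8 =46
r22=10110 pc3: +8 =54
r23=10111 pc4: +16 =70
r24=11000 pc2: +4 =74
r25=11001 pc3: +8 =82
r26=11010 pc3: +8 =90
r27=11011 pc4: +16 =106
r28=11100 pc3: +8 =114
r29=11101 pc4: +16 =130
r30=11110 pc4: +16 =146
r31=11111 pc5: +32 =178
r32=100000 pc1: +2 =180
r33=100001 pc2: +4 =184
r34=100010 pc2: +4 =188
r35=100011 pc3: +8 =196
r36=100100 pc2: +4 =200
r37=100101 pc3: +8 =208
r38=100110 pc3: +8 =216
r39=100111 pc4: +16 =232
r40=101000 pc2: +4 =236
r41=101001 pc3: +8 =244
r42=101010 pc3: +8 =252
r43=101011 pc4: +16 =268
r44=101100 pc3: +8 =276
r45=101101 pc4: +16 =292
r46=101110 pc4: +16 =308
r47=101111 pc5: +32 =340
r48=110000 pc2: +4 =344
r49=110001 pc3: +8 =352
r50=110010 pc3: +8 =360
r51=110011 pc4: +16 =376
r52=110100 pc3: +8 =384
r53=110101 pc4: +16 =400
r54=110110 pc4: +16 =416
r55=110111 pc5: +32 =448
r56=111000 pc3: +8 =456
r57=111001 pc4: +16 =472
r58=111010 pc4: +16 =488
r59=111011 pc5: +32 =520
r60=111100 pc4: +16 =536
r61=111101 pc5: +32 =568
r62=111110 pc5: +32 =600
r63=111111 pc6: +64 =664
r64=1000000 pc1: +2 =666
r65=1000001 pc2: +4 =670
r66=1000010 pc2: +4 =674
r67=1000011 pc3: +8 =682
r68=1000100 pc2: +4 =686
r69=1000101 pc3: +8 =694
r70=1000110 pc3: +8 =702
r71=1000111 pc4: +16 =718
r72=1001000 pc2: +4 =722
r73=1001001 pc3: +8 =730
r74=1001010 pc3: +8 =738
r75=1001011 pc4: +16 =754
r76=1001100 pc3: +8 =762
r77=1001101 pc4: +16 =778
r78=1001110 pc4: +16 =794
r79=1001111 pc5: +32 =826
r80=1010000 pc2: +4 =830
r81=1010001 pc3: +8 =838
r82=1010010 pc3: +8 =846
r83=1010011 pc4: +16 =862
r84=1010100 pc3: +8 =870
r85=1010101 pc4: +16 =886
r86=1010110 pc4: +16 =902
r87=1010111 pc5: +32 =934
r88=1011000 pc3: +8 =942
r89=1011001 pc4: +16 =958
r90=1011010 pc4: +16 =974
r91=1011011 pc5: +32 =1006
r92=1011100 pc4: +16 =1022
r93=1011101 pc5: +32 =1054
r94=1011110 pc5: +32 =1086
r95=1011111 pc6: +64 =1150
r96=1100000 pc2: +4 =1154
r97=1100001 pc3: +8 =1162
r98=1100010 pc3: +8 =1170
r99=1100011 pc4: +16 =1186
r100=1100100 pc3: +8 =1194
r101=1100101 pc4: +16 =1210
r102=1100110 pc4: +16 =1226
r103=1100111 pc5: +32 =1258
r104=1101000 pc3: +8 =1266
r105=1101001 pc4: +16 =1282
r106=1101010 pc4: +16 =1298
r107=1101011 pc5: +32 =1330
r108=1101100 pc4: +16 =1346
r109=1101101 pc5: +32 =1378
r110=1101110 pc5: +32 =1410
r111=1101111 pc6: +64 =1474
r112=1110000 pc3: +8 =1482
r113=1110001 pc4: +16 =1498

Answer: 1498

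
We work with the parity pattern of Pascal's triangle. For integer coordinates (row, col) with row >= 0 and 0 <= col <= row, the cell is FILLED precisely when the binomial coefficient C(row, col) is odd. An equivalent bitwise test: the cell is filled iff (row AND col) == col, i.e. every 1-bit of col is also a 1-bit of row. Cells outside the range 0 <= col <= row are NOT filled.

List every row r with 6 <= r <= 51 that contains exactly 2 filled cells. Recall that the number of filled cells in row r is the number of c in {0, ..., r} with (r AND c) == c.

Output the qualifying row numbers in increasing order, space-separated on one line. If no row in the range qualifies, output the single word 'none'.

Row r has 2^popcount(r) filled cells, so we need popcount(r) = log2(2) = 1.
Scan r = 6..51 and keep those with exactly 1 one-bits:
r=6=110 popcount=2 -> skip
r=7=111 popcount=3 -> skip
r=8=1000 popcount=1 -> KEEP
r=9=1001 popcount=2 -> skip
r=10=1010 popcount=2 -> skip
r=11=1011 popcount=3 -> skip
r=12=1100 popcount=2 -> skip
r=13=1101 popcount=3 -> skip
r=14=1110 popcount=3 -> skip
r=15=1111 popcount=4 -> skip
r=16=10000 popcount=1 -> KEEP
r=17=10001 popcount=2 -> skip
r=18=10010 popcount=2 -> skip
r=19=10011 popcount=3 -> skip
r=20=10100 popcount=2 -> skip
r=21=10101 popcount=3 -> skip
r=22=10110 popcount=3 -> skip
r=23=10111 popcount=4 -> skip
r=24=11000 popcount=2 -> skip
r=25=11001 popcount=3 -> skip
r=26=11010 popcount=3 -> skip
r=27=11011 popcount=4 -> skip
r=28=11100 popcount=3 -> skip
r=29=11101 popcount=4 -> skip
r=30=11110 popcount=4 -> skip
r=31=11111 popcount=5 -> skip
r=32=100000 popcount=1 -> KEEP
r=33=100001 popcount=2 -> skip
r=34=100010 popcount=2 -> skip
r=35=100011 popcount=3 -> skip
r=36=100100 popcount=2 -> skip
r=37=100101 popcount=3 -> skip
r=38=100110 popcount=3 -> skip
r=39=100111 popcount=4 -> skip
r=40=101000 popcount=2 -> skip
r=41=101001 popcount=3 -> skip
r=42=101010 popcount=3 -> skip
r=43=101011 popcount=4 -> skip
r=44=101100 popcount=3 -> skip
r=45=101101 popcount=4 -> skip
r=46=101110 popcount=4 -> skip
r=47=101111 popcount=5 -> skip
r=48=110000 popcount=2 -> skip
r=49=110001 popcount=3 -> skip
r=50=110010 popcount=3 -> skip
r=51=110011 popcount=4 -> skip
Kept rows: 8 16 32

Answer: 8 16 32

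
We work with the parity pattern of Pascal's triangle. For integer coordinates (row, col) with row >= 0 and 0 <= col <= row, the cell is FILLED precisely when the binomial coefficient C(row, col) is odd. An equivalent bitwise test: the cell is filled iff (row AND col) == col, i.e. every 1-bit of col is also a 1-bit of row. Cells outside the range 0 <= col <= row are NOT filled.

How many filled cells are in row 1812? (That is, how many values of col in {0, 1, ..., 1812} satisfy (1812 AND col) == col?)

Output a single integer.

Answer: 32

Derivation:
1812 in binary = 11100010100
popcount(1812) = number of 1-bits in 11100010100 = 5
A col c satisfies (1812 AND c) == c iff every set bit of c is also set in 1812; each of the 5 set bits of 1812 can independently be on or off in c.
count = 2^5 = 32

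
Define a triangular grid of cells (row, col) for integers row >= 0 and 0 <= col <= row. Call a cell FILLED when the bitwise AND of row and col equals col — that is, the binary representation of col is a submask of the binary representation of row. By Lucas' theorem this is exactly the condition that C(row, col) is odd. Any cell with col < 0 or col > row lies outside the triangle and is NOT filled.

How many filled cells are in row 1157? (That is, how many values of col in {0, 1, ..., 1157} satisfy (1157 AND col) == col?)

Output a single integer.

1157 in binary = 10010000101
popcount(1157) = number of 1-bits in 10010000101 = 4
A col c satisfies (1157 AND c) == c iff every set bit of c is also set in 1157; each of the 4 set bits of 1157 can independently be on or off in c.
count = 2^4 = 16

Answer: 16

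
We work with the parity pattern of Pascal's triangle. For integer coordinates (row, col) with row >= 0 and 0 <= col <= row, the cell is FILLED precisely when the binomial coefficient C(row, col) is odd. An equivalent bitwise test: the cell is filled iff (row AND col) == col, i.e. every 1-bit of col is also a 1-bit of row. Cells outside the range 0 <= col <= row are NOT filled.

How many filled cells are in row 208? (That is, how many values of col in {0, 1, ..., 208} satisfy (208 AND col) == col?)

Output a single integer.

208 in binary = 11010000
popcount(208) = number of 1-bits in 11010000 = 3
A col c satisfies (208 AND c) == c iff every set bit of c is also set in 208; each of the 3 set bits of 208 can independently be on or off in c.
count = 2^3 = 8

Answer: 8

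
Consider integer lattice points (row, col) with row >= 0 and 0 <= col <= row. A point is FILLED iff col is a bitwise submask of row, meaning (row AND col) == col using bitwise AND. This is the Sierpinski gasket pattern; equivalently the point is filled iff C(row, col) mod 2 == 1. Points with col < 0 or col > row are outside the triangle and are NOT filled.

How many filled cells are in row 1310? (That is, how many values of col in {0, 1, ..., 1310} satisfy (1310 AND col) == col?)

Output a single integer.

Answer: 64

Derivation:
1310 in binary = 10100011110
popcount(1310) = number of 1-bits in 10100011110 = 6
A col c satisfies (1310 AND c) == c iff every set bit of c is also set in 1310; each of the 6 set bits of 1310 can independently be on or off in c.
count = 2^6 = 64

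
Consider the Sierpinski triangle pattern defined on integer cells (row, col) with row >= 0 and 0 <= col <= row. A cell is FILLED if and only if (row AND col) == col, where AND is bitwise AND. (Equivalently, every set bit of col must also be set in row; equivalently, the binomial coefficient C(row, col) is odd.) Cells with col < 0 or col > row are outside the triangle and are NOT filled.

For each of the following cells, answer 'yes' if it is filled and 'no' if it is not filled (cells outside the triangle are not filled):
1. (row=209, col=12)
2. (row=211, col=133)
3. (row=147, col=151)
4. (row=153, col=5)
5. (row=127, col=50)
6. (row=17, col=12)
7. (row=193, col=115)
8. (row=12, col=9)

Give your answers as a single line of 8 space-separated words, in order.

(209,12): row=0b11010001, col=0b1100, row AND col = 0b0 = 0; 0 != 12 -> empty
(211,133): row=0b11010011, col=0b10000101, row AND col = 0b10000001 = 129; 129 != 133 -> empty
(147,151): col outside [0, 147] -> not filled
(153,5): row=0b10011001, col=0b101, row AND col = 0b1 = 1; 1 != 5 -> empty
(127,50): row=0b1111111, col=0b110010, row AND col = 0b110010 = 50; 50 == 50 -> filled
(17,12): row=0b10001, col=0b1100, row AND col = 0b0 = 0; 0 != 12 -> empty
(193,115): row=0b11000001, col=0b1110011, row AND col = 0b1000001 = 65; 65 != 115 -> empty
(12,9): row=0b1100, col=0b1001, row AND col = 0b1000 = 8; 8 != 9 -> empty

Answer: no no no no yes no no no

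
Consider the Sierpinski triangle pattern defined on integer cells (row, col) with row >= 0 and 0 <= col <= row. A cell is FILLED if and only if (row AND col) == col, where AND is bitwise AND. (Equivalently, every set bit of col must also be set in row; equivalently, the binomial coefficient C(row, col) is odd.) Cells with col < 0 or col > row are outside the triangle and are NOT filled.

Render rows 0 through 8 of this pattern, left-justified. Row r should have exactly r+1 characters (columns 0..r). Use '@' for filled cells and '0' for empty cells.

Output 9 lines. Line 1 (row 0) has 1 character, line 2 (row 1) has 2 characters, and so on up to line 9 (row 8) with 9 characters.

Answer: @
@@
@0@
@@@@
@000@
@@00@@
@0@0@0@
@@@@@@@@
@0000000@

Derivation:
r0=0: @
r1=1: @@
r2=10: @0@
r3=11: @@@@
r4=100: @000@
r5=101: @@00@@
r6=110: @0@0@0@
r7=111: @@@@@@@@
r8=1000: @0000000@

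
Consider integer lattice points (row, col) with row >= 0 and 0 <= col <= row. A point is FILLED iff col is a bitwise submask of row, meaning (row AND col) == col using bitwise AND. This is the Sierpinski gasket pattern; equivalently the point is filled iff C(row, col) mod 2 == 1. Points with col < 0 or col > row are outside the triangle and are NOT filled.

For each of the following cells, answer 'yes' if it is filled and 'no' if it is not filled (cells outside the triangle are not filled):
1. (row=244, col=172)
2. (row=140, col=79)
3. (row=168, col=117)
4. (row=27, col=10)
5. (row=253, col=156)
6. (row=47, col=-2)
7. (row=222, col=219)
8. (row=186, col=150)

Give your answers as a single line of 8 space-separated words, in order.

Answer: no no no yes yes no no no

Derivation:
(244,172): row=0b11110100, col=0b10101100, row AND col = 0b10100100 = 164; 164 != 172 -> empty
(140,79): row=0b10001100, col=0b1001111, row AND col = 0b1100 = 12; 12 != 79 -> empty
(168,117): row=0b10101000, col=0b1110101, row AND col = 0b100000 = 32; 32 != 117 -> empty
(27,10): row=0b11011, col=0b1010, row AND col = 0b1010 = 10; 10 == 10 -> filled
(253,156): row=0b11111101, col=0b10011100, row AND col = 0b10011100 = 156; 156 == 156 -> filled
(47,-2): col outside [0, 47] -> not filled
(222,219): row=0b11011110, col=0b11011011, row AND col = 0b11011010 = 218; 218 != 219 -> empty
(186,150): row=0b10111010, col=0b10010110, row AND col = 0b10010010 = 146; 146 != 150 -> empty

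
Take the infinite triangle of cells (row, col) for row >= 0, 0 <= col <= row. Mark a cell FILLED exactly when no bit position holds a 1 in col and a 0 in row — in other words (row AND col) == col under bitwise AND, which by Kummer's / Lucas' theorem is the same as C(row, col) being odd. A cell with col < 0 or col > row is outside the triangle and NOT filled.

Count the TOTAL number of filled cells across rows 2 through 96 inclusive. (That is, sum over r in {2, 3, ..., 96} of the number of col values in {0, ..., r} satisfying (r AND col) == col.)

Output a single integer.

Answer: 1216

Derivation:
r2=10 pc1: +2 =2
r3=11 pc2: +4 =6
r4=100 pc1: +2 =8
r5=101 pc2: +4 =12
r6=110 pc2: +4 =16
r7=111 pc3: +8 =24
r8=1000 pc1: +2 =26
r9=1001 pc2: +4 =30
r10=1010 pc2: +4 =34
r11=1011 pc3: +8 =42
r12=1100 pc2: +4 =46
r13=1101 pc3: +8 =54
r14=1110 pc3: +8 =62
r15=1111 pc4: +16 =78
r16=10000 pc1: +2 =80
r17=10001 pc2: +4 =84
r18=10010 pc2: +4 =88
r19=10011 pc3: +8 =96
r20=10100 pc2: +4 =100
r21=10101 pc3: +8 =108
r22=10110 pc3: +8 =116
r23=10111 pc4: +16 =132
r24=11000 pc2: +4 =136
r25=11001 pc3: +8 =144
r26=11010 pc3: +8 =152
r27=11011 pc4: +16 =168
r28=11100 pc3: +8 =176
r29=11101 pc4: +16 =192
r30=11110 pc4: +16 =208
r31=11111 pc5: +32 =240
r32=100000 pc1: +2 =242
r33=100001 pc2: +4 =246
r34=100010 pc2: +4 =250
r35=100011 pc3: +8 =258
r36=100100 pc2: +4 =262
r37=100101 pc3: +8 =270
r38=100110 pc3: +8 =278
r39=100111 pc4: +16 =294
r40=101000 pc2: +4 =298
r41=101001 pc3: +8 =306
r42=101010 pc3: +8 =314
r43=101011 pc4: +16 =330
r44=101100 pc3: +8 =338
r45=101101 pc4: +16 =354
r46=101110 pc4: +16 =370
r47=101111 pc5: +32 =402
r48=110000 pc2: +4 =406
r49=110001 pc3: +8 =414
r50=110010 pc3: +8 =422
r51=110011 pc4: +16 =438
r52=110100 pc3: +8 =446
r53=110101 pc4: +16 =462
r54=110110 pc4: +16 =478
r55=110111 pc5: +32 =510
r56=111000 pc3: +8 =518
r57=111001 pc4: +16 =534
r58=111010 pc4: +16 =550
r59=111011 pc5: +32 =582
r60=111100 pc4: +16 =598
r61=111101 pc5: +32 =630
r62=111110 pc5: +32 =662
r63=111111 pc6: +64 =726
r64=1000000 pc1: +2 =728
r65=1000001 pc2: +4 =732
r66=1000010 pc2: +4 =736
r67=1000011 pc3: +8 =744
r68=1000100 pc2: +4 =748
r69=1000101 pc3: +8 =756
r70=1000110 pc3: +8 =764
r71=1000111 pc4: +16 =780
r72=1001000 pc2: +4 =784
r73=1001001 pc3: +8 =792
r74=1001010 pc3: +8 =800
r75=1001011 pc4: +16 =816
r76=1001100 pc3: +8 =824
r77=1001101 pc4: +16 =840
r78=1001110 pc4: +16 =856
r79=1001111 pc5: +32 =888
r80=1010000 pc2: +4 =892
r81=1010001 pc3: +8 =900
r82=1010010 pc3: +8 =908
r83=1010011 pc4: +16 =924
r84=1010100 pc3: +8 =932
r85=1010101 pc4: +16 =948
r86=1010110 pc4: +16 =964
r87=1010111 pc5: +32 =996
r88=1011000 pc3: +8 =1004
r89=1011001 pc4: +16 =1020
r90=1011010 pc4: +16 =1036
r91=1011011 pc5: +32 =1068
r92=1011100 pc4: +16 =1084
r93=1011101 pc5: +32 =1116
r94=1011110 pc5: +32 =1148
r95=1011111 pc6: +64 =1212
r96=1100000 pc2: +4 =1216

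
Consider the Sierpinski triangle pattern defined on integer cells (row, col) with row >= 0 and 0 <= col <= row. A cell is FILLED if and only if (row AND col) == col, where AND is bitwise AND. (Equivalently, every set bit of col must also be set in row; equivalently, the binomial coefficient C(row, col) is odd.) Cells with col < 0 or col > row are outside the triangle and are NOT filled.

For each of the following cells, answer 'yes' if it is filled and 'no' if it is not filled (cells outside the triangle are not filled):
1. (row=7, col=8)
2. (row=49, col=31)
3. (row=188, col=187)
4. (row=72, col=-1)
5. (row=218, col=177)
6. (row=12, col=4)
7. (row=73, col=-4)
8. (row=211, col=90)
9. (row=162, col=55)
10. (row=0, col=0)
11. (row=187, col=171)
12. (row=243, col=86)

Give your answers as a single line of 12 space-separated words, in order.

(7,8): col outside [0, 7] -> not filled
(49,31): row=0b110001, col=0b11111, row AND col = 0b10001 = 17; 17 != 31 -> empty
(188,187): row=0b10111100, col=0b10111011, row AND col = 0b10111000 = 184; 184 != 187 -> empty
(72,-1): col outside [0, 72] -> not filled
(218,177): row=0b11011010, col=0b10110001, row AND col = 0b10010000 = 144; 144 != 177 -> empty
(12,4): row=0b1100, col=0b100, row AND col = 0b100 = 4; 4 == 4 -> filled
(73,-4): col outside [0, 73] -> not filled
(211,90): row=0b11010011, col=0b1011010, row AND col = 0b1010010 = 82; 82 != 90 -> empty
(162,55): row=0b10100010, col=0b110111, row AND col = 0b100010 = 34; 34 != 55 -> empty
(0,0): row=0b0, col=0b0, row AND col = 0b0 = 0; 0 == 0 -> filled
(187,171): row=0b10111011, col=0b10101011, row AND col = 0b10101011 = 171; 171 == 171 -> filled
(243,86): row=0b11110011, col=0b1010110, row AND col = 0b1010010 = 82; 82 != 86 -> empty

Answer: no no no no no yes no no no yes yes no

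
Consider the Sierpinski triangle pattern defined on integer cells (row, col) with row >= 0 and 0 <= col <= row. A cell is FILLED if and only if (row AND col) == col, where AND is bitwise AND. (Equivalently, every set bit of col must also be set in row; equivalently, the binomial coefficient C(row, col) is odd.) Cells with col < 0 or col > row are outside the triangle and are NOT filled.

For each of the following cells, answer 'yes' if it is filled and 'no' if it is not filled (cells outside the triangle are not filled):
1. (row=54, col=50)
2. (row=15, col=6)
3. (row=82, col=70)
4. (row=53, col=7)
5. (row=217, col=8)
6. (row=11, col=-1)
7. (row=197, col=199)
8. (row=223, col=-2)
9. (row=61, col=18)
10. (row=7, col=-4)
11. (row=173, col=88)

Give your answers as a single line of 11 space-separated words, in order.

(54,50): row=0b110110, col=0b110010, row AND col = 0b110010 = 50; 50 == 50 -> filled
(15,6): row=0b1111, col=0b110, row AND col = 0b110 = 6; 6 == 6 -> filled
(82,70): row=0b1010010, col=0b1000110, row AND col = 0b1000010 = 66; 66 != 70 -> empty
(53,7): row=0b110101, col=0b111, row AND col = 0b101 = 5; 5 != 7 -> empty
(217,8): row=0b11011001, col=0b1000, row AND col = 0b1000 = 8; 8 == 8 -> filled
(11,-1): col outside [0, 11] -> not filled
(197,199): col outside [0, 197] -> not filled
(223,-2): col outside [0, 223] -> not filled
(61,18): row=0b111101, col=0b10010, row AND col = 0b10000 = 16; 16 != 18 -> empty
(7,-4): col outside [0, 7] -> not filled
(173,88): row=0b10101101, col=0b1011000, row AND col = 0b1000 = 8; 8 != 88 -> empty

Answer: yes yes no no yes no no no no no no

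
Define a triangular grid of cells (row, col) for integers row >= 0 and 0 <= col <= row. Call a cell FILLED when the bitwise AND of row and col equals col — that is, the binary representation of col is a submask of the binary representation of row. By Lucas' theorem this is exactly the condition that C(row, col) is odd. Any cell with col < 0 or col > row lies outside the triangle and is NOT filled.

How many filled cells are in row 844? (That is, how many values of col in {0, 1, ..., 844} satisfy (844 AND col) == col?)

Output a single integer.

844 in binary = 1101001100
popcount(844) = number of 1-bits in 1101001100 = 5
A col c satisfies (844 AND c) == c iff every set bit of c is also set in 844; each of the 5 set bits of 844 can independently be on or off in c.
count = 2^5 = 32

Answer: 32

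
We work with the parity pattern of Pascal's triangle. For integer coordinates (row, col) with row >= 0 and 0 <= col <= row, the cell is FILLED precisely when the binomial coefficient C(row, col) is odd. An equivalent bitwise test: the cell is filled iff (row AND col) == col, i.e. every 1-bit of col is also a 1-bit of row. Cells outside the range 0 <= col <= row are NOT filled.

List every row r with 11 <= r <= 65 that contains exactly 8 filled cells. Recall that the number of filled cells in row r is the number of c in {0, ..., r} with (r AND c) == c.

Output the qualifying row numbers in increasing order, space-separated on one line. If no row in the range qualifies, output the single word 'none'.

Row r has 2^popcount(r) filled cells, so we need popcount(r) = log2(8) = 3.
Scan r = 11..65 and keep those with exactly 3 one-bits:
r=11=1011 popcount=3 -> KEEP
r=12=1100 popcount=2 -> skip
r=13=1101 popcount=3 -> KEEP
r=14=1110 popcount=3 -> KEEP
r=15=1111 popcount=4 -> skip
r=16=10000 popcount=1 -> skip
r=17=10001 popcount=2 -> skip
r=18=10010 popcount=2 -> skip
r=19=10011 popcount=3 -> KEEP
r=20=10100 popcount=2 -> skip
r=21=10101 popcount=3 -> KEEP
r=22=10110 popcount=3 -> KEEP
r=23=10111 popcount=4 -> skip
r=24=11000 popcount=2 -> skip
r=25=11001 popcount=3 -> KEEP
r=26=11010 popcount=3 -> KEEP
r=27=11011 popcount=4 -> skip
r=28=11100 popcount=3 -> KEEP
r=29=11101 popcount=4 -> skip
r=30=11110 popcount=4 -> skip
r=31=11111 popcount=5 -> skip
r=32=100000 popcount=1 -> skip
r=33=100001 popcount=2 -> skip
r=34=100010 popcount=2 -> skip
r=35=100011 popcount=3 -> KEEP
r=36=100100 popcount=2 -> skip
r=37=100101 popcount=3 -> KEEP
r=38=100110 popcount=3 -> KEEP
r=39=100111 popcount=4 -> skip
r=40=101000 popcount=2 -> skip
r=41=101001 popcount=3 -> KEEP
r=42=101010 popcount=3 -> KEEP
r=43=101011 popcount=4 -> skip
r=44=101100 popcount=3 -> KEEP
r=45=101101 popcount=4 -> skip
r=46=101110 popcount=4 -> skip
r=47=101111 popcount=5 -> skip
r=48=110000 popcount=2 -> skip
r=49=110001 popcount=3 -> KEEP
r=50=110010 popcount=3 -> KEEP
r=51=110011 popcount=4 -> skip
r=52=110100 popcount=3 -> KEEP
r=53=110101 popcount=4 -> skip
r=54=110110 popcount=4 -> skip
r=55=110111 popcount=5 -> skip
r=56=111000 popcount=3 -> KEEP
r=57=111001 popcount=4 -> skip
r=58=111010 popcount=4 -> skip
r=59=111011 popcount=5 -> skip
r=60=111100 popcount=4 -> skip
r=61=111101 popcount=5 -> skip
r=62=111110 popcount=5 -> skip
r=63=111111 popcount=6 -> skip
r=64=1000000 popcount=1 -> skip
r=65=1000001 popcount=2 -> skip
Kept rows: 11 13 14 19 21 22 25 26 28 35 37 38 41 42 44 49 50 52 56

Answer: 11 13 14 19 21 22 25 26 28 35 37 38 41 42 44 49 50 52 56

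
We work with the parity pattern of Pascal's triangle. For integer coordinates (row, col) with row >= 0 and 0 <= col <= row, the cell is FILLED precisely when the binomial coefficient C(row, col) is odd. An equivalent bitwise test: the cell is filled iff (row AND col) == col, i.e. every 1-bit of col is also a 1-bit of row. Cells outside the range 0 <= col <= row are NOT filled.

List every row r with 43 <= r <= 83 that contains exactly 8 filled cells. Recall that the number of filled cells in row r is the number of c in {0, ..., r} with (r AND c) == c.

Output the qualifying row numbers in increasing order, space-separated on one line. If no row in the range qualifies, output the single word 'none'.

Row r has 2^popcount(r) filled cells, so we need popcount(r) = log2(8) = 3.
Scan r = 43..83 and keep those with exactly 3 one-bits:
r=43=101011 popcount=4 -> skip
r=44=101100 popcount=3 -> KEEP
r=45=101101 popcount=4 -> skip
r=46=101110 popcount=4 -> skip
r=47=101111 popcount=5 -> skip
r=48=110000 popcount=2 -> skip
r=49=110001 popcount=3 -> KEEP
r=50=110010 popcount=3 -> KEEP
r=51=110011 popcount=4 -> skip
r=52=110100 popcount=3 -> KEEP
r=53=110101 popcount=4 -> skip
r=54=110110 popcount=4 -> skip
r=55=110111 popcount=5 -> skip
r=56=111000 popcount=3 -> KEEP
r=57=111001 popcount=4 -> skip
r=58=111010 popcount=4 -> skip
r=59=111011 popcount=5 -> skip
r=60=111100 popcount=4 -> skip
r=61=111101 popcount=5 -> skip
r=62=111110 popcount=5 -> skip
r=63=111111 popcount=6 -> skip
r=64=1000000 popcount=1 -> skip
r=65=1000001 popcount=2 -> skip
r=66=1000010 popcount=2 -> skip
r=67=1000011 popcount=3 -> KEEP
r=68=1000100 popcount=2 -> skip
r=69=1000101 popcount=3 -> KEEP
r=70=1000110 popcount=3 -> KEEP
r=71=1000111 popcount=4 -> skip
r=72=1001000 popcount=2 -> skip
r=73=1001001 popcount=3 -> KEEP
r=74=1001010 popcount=3 -> KEEP
r=75=1001011 popcount=4 -> skip
r=76=1001100 popcount=3 -> KEEP
r=77=1001101 popcount=4 -> skip
r=78=1001110 popcount=4 -> skip
r=79=1001111 popcount=5 -> skip
r=80=1010000 popcount=2 -> skip
r=81=1010001 popcount=3 -> KEEP
r=82=1010010 popcount=3 -> KEEP
r=83=1010011 popcount=4 -> skip
Kept rows: 44 49 50 52 56 67 69 70 73 74 76 81 82

Answer: 44 49 50 52 56 67 69 70 73 74 76 81 82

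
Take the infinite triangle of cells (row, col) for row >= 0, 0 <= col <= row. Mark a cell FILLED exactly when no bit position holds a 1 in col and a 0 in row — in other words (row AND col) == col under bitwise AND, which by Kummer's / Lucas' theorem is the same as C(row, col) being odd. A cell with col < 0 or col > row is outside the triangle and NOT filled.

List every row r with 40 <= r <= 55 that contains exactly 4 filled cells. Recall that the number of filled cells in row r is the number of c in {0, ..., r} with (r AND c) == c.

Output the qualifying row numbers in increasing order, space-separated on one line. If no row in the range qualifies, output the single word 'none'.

Answer: 40 48

Derivation:
Row r has 2^popcount(r) filled cells, so we need popcount(r) = log2(4) = 2.
Scan r = 40..55 and keep those with exactly 2 one-bits:
r=40=101000 popcount=2 -> KEEP
r=41=101001 popcount=3 -> skip
r=42=101010 popcount=3 -> skip
r=43=101011 popcount=4 -> skip
r=44=101100 popcount=3 -> skip
r=45=101101 popcount=4 -> skip
r=46=101110 popcount=4 -> skip
r=47=101111 popcount=5 -> skip
r=48=110000 popcount=2 -> KEEP
r=49=110001 popcount=3 -> skip
r=50=110010 popcount=3 -> skip
r=51=110011 popcount=4 -> skip
r=52=110100 popcount=3 -> skip
r=53=110101 popcount=4 -> skip
r=54=110110 popcount=4 -> skip
r=55=110111 popcount=5 -> skip
Kept rows: 40 48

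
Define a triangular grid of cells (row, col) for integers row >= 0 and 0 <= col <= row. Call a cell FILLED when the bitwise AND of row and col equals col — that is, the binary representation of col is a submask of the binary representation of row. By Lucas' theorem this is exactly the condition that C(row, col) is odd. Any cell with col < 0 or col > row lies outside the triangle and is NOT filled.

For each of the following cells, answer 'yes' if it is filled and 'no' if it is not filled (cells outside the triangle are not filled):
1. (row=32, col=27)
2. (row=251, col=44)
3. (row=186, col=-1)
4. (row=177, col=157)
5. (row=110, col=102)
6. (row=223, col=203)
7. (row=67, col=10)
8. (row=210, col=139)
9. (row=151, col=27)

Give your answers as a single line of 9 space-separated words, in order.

(32,27): row=0b100000, col=0b11011, row AND col = 0b0 = 0; 0 != 27 -> empty
(251,44): row=0b11111011, col=0b101100, row AND col = 0b101000 = 40; 40 != 44 -> empty
(186,-1): col outside [0, 186] -> not filled
(177,157): row=0b10110001, col=0b10011101, row AND col = 0b10010001 = 145; 145 != 157 -> empty
(110,102): row=0b1101110, col=0b1100110, row AND col = 0b1100110 = 102; 102 == 102 -> filled
(223,203): row=0b11011111, col=0b11001011, row AND col = 0b11001011 = 203; 203 == 203 -> filled
(67,10): row=0b1000011, col=0b1010, row AND col = 0b10 = 2; 2 != 10 -> empty
(210,139): row=0b11010010, col=0b10001011, row AND col = 0b10000010 = 130; 130 != 139 -> empty
(151,27): row=0b10010111, col=0b11011, row AND col = 0b10011 = 19; 19 != 27 -> empty

Answer: no no no no yes yes no no no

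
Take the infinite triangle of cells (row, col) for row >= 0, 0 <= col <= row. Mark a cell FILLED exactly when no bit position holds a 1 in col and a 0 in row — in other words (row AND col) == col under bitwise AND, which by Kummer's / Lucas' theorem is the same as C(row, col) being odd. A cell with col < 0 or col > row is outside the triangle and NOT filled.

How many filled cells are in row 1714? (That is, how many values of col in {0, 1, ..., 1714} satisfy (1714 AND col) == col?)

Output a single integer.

1714 in binary = 11010110010
popcount(1714) = number of 1-bits in 11010110010 = 6
A col c satisfies (1714 AND c) == c iff every set bit of c is also set in 1714; each of the 6 set bits of 1714 can independently be on or off in c.
count = 2^6 = 64

Answer: 64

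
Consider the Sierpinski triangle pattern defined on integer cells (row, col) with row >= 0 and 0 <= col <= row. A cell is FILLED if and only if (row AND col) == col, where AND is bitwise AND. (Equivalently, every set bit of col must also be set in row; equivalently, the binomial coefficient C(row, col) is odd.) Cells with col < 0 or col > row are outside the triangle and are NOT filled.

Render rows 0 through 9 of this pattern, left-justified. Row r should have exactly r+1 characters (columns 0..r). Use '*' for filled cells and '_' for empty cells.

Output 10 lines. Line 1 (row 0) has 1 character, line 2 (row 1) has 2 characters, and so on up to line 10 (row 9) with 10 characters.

Answer: *
**
*_*
****
*___*
**__**
*_*_*_*
********
*_______*
**______**

Derivation:
r0=0: *
r1=1: **
r2=10: *_*
r3=11: ****
r4=100: *___*
r5=101: **__**
r6=110: *_*_*_*
r7=111: ********
r8=1000: *_______*
r9=1001: **______**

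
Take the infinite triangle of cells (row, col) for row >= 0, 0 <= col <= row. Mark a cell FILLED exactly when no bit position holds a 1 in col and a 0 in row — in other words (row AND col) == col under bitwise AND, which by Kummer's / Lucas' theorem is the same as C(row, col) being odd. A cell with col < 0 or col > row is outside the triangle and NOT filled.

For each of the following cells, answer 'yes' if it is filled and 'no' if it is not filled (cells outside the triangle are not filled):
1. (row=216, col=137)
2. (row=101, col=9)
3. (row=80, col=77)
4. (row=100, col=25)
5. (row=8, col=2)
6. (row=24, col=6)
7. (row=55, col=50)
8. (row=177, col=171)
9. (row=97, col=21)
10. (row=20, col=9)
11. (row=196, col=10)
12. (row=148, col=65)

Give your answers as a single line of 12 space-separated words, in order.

(216,137): row=0b11011000, col=0b10001001, row AND col = 0b10001000 = 136; 136 != 137 -> empty
(101,9): row=0b1100101, col=0b1001, row AND col = 0b1 = 1; 1 != 9 -> empty
(80,77): row=0b1010000, col=0b1001101, row AND col = 0b1000000 = 64; 64 != 77 -> empty
(100,25): row=0b1100100, col=0b11001, row AND col = 0b0 = 0; 0 != 25 -> empty
(8,2): row=0b1000, col=0b10, row AND col = 0b0 = 0; 0 != 2 -> empty
(24,6): row=0b11000, col=0b110, row AND col = 0b0 = 0; 0 != 6 -> empty
(55,50): row=0b110111, col=0b110010, row AND col = 0b110010 = 50; 50 == 50 -> filled
(177,171): row=0b10110001, col=0b10101011, row AND col = 0b10100001 = 161; 161 != 171 -> empty
(97,21): row=0b1100001, col=0b10101, row AND col = 0b1 = 1; 1 != 21 -> empty
(20,9): row=0b10100, col=0b1001, row AND col = 0b0 = 0; 0 != 9 -> empty
(196,10): row=0b11000100, col=0b1010, row AND col = 0b0 = 0; 0 != 10 -> empty
(148,65): row=0b10010100, col=0b1000001, row AND col = 0b0 = 0; 0 != 65 -> empty

Answer: no no no no no no yes no no no no no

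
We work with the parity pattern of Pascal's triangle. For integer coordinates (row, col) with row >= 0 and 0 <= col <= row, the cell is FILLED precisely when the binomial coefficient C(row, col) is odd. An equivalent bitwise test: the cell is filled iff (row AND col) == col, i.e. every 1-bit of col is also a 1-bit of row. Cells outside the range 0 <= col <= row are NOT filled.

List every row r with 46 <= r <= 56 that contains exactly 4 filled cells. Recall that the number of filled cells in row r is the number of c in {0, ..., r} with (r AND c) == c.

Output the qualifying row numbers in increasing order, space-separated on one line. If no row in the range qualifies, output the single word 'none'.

Answer: 48

Derivation:
Row r has 2^popcount(r) filled cells, so we need popcount(r) = log2(4) = 2.
Scan r = 46..56 and keep those with exactly 2 one-bits:
r=46=101110 popcount=4 -> skip
r=47=101111 popcount=5 -> skip
r=48=110000 popcount=2 -> KEEP
r=49=110001 popcount=3 -> skip
r=50=110010 popcount=3 -> skip
r=51=110011 popcount=4 -> skip
r=52=110100 popcount=3 -> skip
r=53=110101 popcount=4 -> skip
r=54=110110 popcount=4 -> skip
r=55=110111 popcount=5 -> skip
r=56=111000 popcount=3 -> skip
Kept rows: 48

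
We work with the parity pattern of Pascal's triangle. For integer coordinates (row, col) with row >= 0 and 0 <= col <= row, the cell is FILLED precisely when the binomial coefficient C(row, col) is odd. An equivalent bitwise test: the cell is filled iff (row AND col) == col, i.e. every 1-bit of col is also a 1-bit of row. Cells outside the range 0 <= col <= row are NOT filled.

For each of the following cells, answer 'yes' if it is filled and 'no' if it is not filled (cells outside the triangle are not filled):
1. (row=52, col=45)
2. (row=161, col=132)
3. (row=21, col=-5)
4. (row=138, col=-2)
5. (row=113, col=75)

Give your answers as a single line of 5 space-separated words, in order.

(52,45): row=0b110100, col=0b101101, row AND col = 0b100100 = 36; 36 != 45 -> empty
(161,132): row=0b10100001, col=0b10000100, row AND col = 0b10000000 = 128; 128 != 132 -> empty
(21,-5): col outside [0, 21] -> not filled
(138,-2): col outside [0, 138] -> not filled
(113,75): row=0b1110001, col=0b1001011, row AND col = 0b1000001 = 65; 65 != 75 -> empty

Answer: no no no no no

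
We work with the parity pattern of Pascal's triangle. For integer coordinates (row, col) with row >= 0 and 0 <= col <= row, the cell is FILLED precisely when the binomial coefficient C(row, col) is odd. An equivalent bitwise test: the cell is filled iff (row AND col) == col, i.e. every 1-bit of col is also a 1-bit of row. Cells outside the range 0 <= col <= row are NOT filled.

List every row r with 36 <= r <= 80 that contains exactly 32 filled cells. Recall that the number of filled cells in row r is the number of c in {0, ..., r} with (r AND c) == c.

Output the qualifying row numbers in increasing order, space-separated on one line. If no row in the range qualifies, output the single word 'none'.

Row r has 2^popcount(r) filled cells, so we need popcount(r) = log2(32) = 5.
Scan r = 36..80 and keep those with exactly 5 one-bits:
r=36=100100 popcount=2 -> skip
r=37=100101 popcount=3 -> skip
r=38=100110 popcount=3 -> skip
r=39=100111 popcount=4 -> skip
r=40=101000 popcount=2 -> skip
r=41=101001 popcount=3 -> skip
r=42=101010 popcount=3 -> skip
r=43=101011 popcount=4 -> skip
r=44=101100 popcount=3 -> skip
r=45=101101 popcount=4 -> skip
r=46=101110 popcount=4 -> skip
r=47=101111 popcount=5 -> KEEP
r=48=110000 popcount=2 -> skip
r=49=110001 popcount=3 -> skip
r=50=110010 popcount=3 -> skip
r=51=110011 popcount=4 -> skip
r=52=110100 popcount=3 -> skip
r=53=110101 popcount=4 -> skip
r=54=110110 popcount=4 -> skip
r=55=110111 popcount=5 -> KEEP
r=56=111000 popcount=3 -> skip
r=57=111001 popcount=4 -> skip
r=58=111010 popcount=4 -> skip
r=59=111011 popcount=5 -> KEEP
r=60=111100 popcount=4 -> skip
r=61=111101 popcount=5 -> KEEP
r=62=111110 popcount=5 -> KEEP
r=63=111111 popcount=6 -> skip
r=64=1000000 popcount=1 -> skip
r=65=1000001 popcount=2 -> skip
r=66=1000010 popcount=2 -> skip
r=67=1000011 popcount=3 -> skip
r=68=1000100 popcount=2 -> skip
r=69=1000101 popcount=3 -> skip
r=70=1000110 popcount=3 -> skip
r=71=1000111 popcount=4 -> skip
r=72=1001000 popcount=2 -> skip
r=73=1001001 popcount=3 -> skip
r=74=1001010 popcount=3 -> skip
r=75=1001011 popcount=4 -> skip
r=76=1001100 popcount=3 -> skip
r=77=1001101 popcount=4 -> skip
r=78=1001110 popcount=4 -> skip
r=79=1001111 popcount=5 -> KEEP
r=80=1010000 popcount=2 -> skip
Kept rows: 47 55 59 61 62 79

Answer: 47 55 59 61 62 79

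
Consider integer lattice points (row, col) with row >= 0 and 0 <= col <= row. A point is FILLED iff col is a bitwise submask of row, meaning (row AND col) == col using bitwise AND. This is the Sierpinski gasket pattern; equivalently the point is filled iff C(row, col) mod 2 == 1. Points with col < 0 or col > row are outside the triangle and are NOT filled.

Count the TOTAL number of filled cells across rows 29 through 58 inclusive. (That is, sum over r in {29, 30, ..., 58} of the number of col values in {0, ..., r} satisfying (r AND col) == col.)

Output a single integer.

r29=11101 pc4: +16 =16
r30=11110 pc4: +16 =32
r31=11111 pc5: +32 =64
r32=100000 pc1: +2 =66
r33=100001 pc2: +4 =70
r34=100010 pc2: +4 =74
r35=100011 pc3: +8 =82
r36=100100 pc2: +4 =86
r37=100101 pc3: +8 =94
r38=100110 pc3: +8 =102
r39=100111 pc4: +16 =118
r40=101000 pc2: +4 =122
r41=101001 pc3: +8 =130
r42=101010 pc3: +8 =138
r43=101011 pc4: +16 =154
r44=101100 pc3: +8 =162
r45=101101 pc4: +16 =178
r46=101110 pc4: +16 =194
r47=101111 pc5: +32 =226
r48=110000 pc2: +4 =230
r49=110001 pc3: +8 =238
r50=110010 pc3: +8 =246
r51=110011 pc4: +16 =262
r52=110100 pc3: +8 =270
r53=110101 pc4: +16 =286
r54=110110 pc4: +16 =302
r55=110111 pc5: +32 =334
r56=111000 pc3: +8 =342
r57=111001 pc4: +16 =358
r58=111010 pc4: +16 =374

Answer: 374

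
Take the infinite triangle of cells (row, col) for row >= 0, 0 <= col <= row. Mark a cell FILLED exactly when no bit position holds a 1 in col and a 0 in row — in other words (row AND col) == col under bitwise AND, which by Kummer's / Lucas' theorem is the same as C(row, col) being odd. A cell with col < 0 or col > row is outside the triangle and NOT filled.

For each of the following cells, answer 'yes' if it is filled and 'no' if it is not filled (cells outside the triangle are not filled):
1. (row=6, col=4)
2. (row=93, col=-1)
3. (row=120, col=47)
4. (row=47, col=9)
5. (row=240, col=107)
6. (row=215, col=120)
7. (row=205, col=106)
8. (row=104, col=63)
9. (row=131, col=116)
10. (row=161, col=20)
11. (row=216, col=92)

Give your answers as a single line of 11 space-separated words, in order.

Answer: yes no no yes no no no no no no no

Derivation:
(6,4): row=0b110, col=0b100, row AND col = 0b100 = 4; 4 == 4 -> filled
(93,-1): col outside [0, 93] -> not filled
(120,47): row=0b1111000, col=0b101111, row AND col = 0b101000 = 40; 40 != 47 -> empty
(47,9): row=0b101111, col=0b1001, row AND col = 0b1001 = 9; 9 == 9 -> filled
(240,107): row=0b11110000, col=0b1101011, row AND col = 0b1100000 = 96; 96 != 107 -> empty
(215,120): row=0b11010111, col=0b1111000, row AND col = 0b1010000 = 80; 80 != 120 -> empty
(205,106): row=0b11001101, col=0b1101010, row AND col = 0b1001000 = 72; 72 != 106 -> empty
(104,63): row=0b1101000, col=0b111111, row AND col = 0b101000 = 40; 40 != 63 -> empty
(131,116): row=0b10000011, col=0b1110100, row AND col = 0b0 = 0; 0 != 116 -> empty
(161,20): row=0b10100001, col=0b10100, row AND col = 0b0 = 0; 0 != 20 -> empty
(216,92): row=0b11011000, col=0b1011100, row AND col = 0b1011000 = 88; 88 != 92 -> empty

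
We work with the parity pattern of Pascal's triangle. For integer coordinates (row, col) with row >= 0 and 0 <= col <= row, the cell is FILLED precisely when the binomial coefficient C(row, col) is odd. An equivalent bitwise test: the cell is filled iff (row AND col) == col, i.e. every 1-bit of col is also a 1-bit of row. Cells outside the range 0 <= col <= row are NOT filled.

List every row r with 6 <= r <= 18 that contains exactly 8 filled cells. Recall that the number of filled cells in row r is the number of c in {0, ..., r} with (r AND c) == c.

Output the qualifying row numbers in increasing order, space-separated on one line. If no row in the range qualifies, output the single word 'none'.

Answer: 7 11 13 14

Derivation:
Row r has 2^popcount(r) filled cells, so we need popcount(r) = log2(8) = 3.
Scan r = 6..18 and keep those with exactly 3 one-bits:
r=6=110 popcount=2 -> skip
r=7=111 popcount=3 -> KEEP
r=8=1000 popcount=1 -> skip
r=9=1001 popcount=2 -> skip
r=10=1010 popcount=2 -> skip
r=11=1011 popcount=3 -> KEEP
r=12=1100 popcount=2 -> skip
r=13=1101 popcount=3 -> KEEP
r=14=1110 popcount=3 -> KEEP
r=15=1111 popcount=4 -> skip
r=16=10000 popcount=1 -> skip
r=17=10001 popcount=2 -> skip
r=18=10010 popcount=2 -> skip
Kept rows: 7 11 13 14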